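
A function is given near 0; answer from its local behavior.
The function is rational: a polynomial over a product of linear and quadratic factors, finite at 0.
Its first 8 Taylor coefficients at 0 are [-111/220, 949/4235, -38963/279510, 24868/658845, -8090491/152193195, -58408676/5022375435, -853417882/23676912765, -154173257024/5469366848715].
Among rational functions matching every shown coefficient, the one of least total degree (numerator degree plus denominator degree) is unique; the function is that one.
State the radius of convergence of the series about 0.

The radius of convergence is -5/9 + (1/18)*sqrt(694).

No rational of total degree below 3 reproduces all 8 coefficients; solving the [1/2] Pade equations on them gives f(χ) = (37/40 - 34*χ/35)/(χ**2 + 10*χ/9 - 11/6), whose expansion matches every shown term.
Denominator factor (χ**2 + 10*χ/9 - 11/6): discriminant 694/81, real irrational roots -5/9 + (1/18)*sqrt(694) and -5/9 - (1/18)*sqrt(694); poles of order 1, moduli -5/9 + (1/18)*sqrt(694) and 5/9 + (1/18)*sqrt(694).
The radius of convergence is the smallest modulus among the singular points: -5/9 + (1/18)*sqrt(694).


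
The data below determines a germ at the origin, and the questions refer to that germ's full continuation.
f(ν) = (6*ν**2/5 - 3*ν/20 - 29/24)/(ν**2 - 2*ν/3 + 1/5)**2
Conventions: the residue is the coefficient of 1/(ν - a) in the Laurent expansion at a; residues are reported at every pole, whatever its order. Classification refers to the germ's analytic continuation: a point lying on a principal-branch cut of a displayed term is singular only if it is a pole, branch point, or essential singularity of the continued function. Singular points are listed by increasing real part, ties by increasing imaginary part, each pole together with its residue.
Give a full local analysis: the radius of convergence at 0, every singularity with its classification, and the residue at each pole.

Denominator factor (ν**2 - 2*ν/3 + 1/5)^2: discriminant -16/45, complex-conjugate roots (1/3) + ((2/15)*sqrt(5))*i and (1/3) - ((2/15)*sqrt(5))*i; poles of order 2, moduli (1/5)*sqrt(5) and (1/5)*sqrt(5).
The radius of convergence is the smallest modulus among the singular points: (1/5)*sqrt(5).
The factor ν**2 - 2*ν/3 + 1/5 splits as (ν - a)(ν - a') with a = (1/3) - ((2/15)*sqrt(5))*i, a' = (1/3) + ((2/15)*sqrt(5))*i. At the order-2 pole a set g(ν) = (ν - a)^2*f(ν) = [6*ν**2/5 - 3*ν/20 - 29/24] / (ν - a')^2.
Order-2 pole: residue = g'(a); g'((1/3) - ((2/15)*sqrt(5))*i) = -((5499/1280)*sqrt(5))*i, so the residue is -((5499/1280)*sqrt(5))*i.
The factor ν**2 - 2*ν/3 + 1/5 splits as (ν - a)(ν - a') with a = (1/3) + ((2/15)*sqrt(5))*i, a' = (1/3) - ((2/15)*sqrt(5))*i. At the order-2 pole a set g(ν) = (ν - a)^2*f(ν) = [6*ν**2/5 - 3*ν/20 - 29/24] / (ν - a')^2.
Order-2 pole: residue = g'(a); g'((1/3) + ((2/15)*sqrt(5))*i) = ((5499/1280)*sqrt(5))*i, so the residue is ((5499/1280)*sqrt(5))*i.
List the singular points by increasing real part (a conjugate pair: the negative imaginary part first).

Radius of convergence at 0: (1/5)*sqrt(5).
At (1/3) - ((2/15)*sqrt(5))*i: a pole of order 2; residue -((5499/1280)*sqrt(5))*i.
At (1/3) + ((2/15)*sqrt(5))*i: a pole of order 2; residue ((5499/1280)*sqrt(5))*i.


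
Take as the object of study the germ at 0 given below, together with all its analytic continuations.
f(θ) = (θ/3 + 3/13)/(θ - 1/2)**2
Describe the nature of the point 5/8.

Denominator factors: θ - 1/2 = 1/8 at θ = 5/8 — none vanishes.
So the germ continues analytically to 5/8.

The point is a regular point.


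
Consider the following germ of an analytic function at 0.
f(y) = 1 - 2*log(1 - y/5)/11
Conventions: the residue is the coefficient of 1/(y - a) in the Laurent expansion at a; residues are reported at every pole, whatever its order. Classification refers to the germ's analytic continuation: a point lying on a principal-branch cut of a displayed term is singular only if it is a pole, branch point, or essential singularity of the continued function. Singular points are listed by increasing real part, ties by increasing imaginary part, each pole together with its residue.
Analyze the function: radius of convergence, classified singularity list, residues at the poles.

Branch term (-2/11)*log(1 - y/(5)): its argument vanishes at y = 5, a logarithmic branch point, modulus 5.
The radius of convergence is the smallest modulus among the singular points: 5.

Radius of convergence at 0: 5.
At 5: a logarithmic branch point.


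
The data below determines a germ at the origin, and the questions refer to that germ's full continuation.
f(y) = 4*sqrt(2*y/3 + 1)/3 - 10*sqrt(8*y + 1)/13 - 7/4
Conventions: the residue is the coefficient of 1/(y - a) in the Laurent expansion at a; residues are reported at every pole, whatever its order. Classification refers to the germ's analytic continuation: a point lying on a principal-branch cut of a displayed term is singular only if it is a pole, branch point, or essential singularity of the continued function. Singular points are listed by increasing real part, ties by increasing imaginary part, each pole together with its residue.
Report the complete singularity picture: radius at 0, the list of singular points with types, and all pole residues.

Branch term (-10/13)*sqrt(1 - y/(-1/8)): its argument vanishes at y = -1/8, a square-root branch point, modulus 1/8.
Branch term (4/3)*sqrt(1 - y/(-3/2)): its argument vanishes at y = -3/2, a square-root branch point, modulus 3/2.
The radius of convergence is the smallest modulus among the singular points: 1/8.
List the singular points by increasing real part (a conjugate pair: the negative imaginary part first).

Radius of convergence at 0: 1/8.
At -3/2: an algebraic (square-root) branch point.
At -1/8: an algebraic (square-root) branch point.


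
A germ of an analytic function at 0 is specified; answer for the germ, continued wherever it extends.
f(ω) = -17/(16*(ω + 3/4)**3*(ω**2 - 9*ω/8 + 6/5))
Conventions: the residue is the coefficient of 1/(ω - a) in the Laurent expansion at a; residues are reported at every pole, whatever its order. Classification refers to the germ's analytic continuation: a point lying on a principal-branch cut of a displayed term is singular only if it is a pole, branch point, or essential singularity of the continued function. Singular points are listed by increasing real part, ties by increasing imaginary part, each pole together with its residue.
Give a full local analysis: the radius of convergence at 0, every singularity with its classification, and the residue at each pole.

Radius of convergence at 0: 3/4.
At -3/4: a pole of order 3; residue -6215200/24170571.
At (9/16) - ((1/80)*sqrt(5655))*i: a pole of order 1; residue (3107600/24170571) + ((523600/1012478363)*sqrt(5655))*i.
At (9/16) + ((1/80)*sqrt(5655))*i: a pole of order 1; residue (3107600/24170571) - ((523600/1012478363)*sqrt(5655))*i.

Denominator factor (ω**2 - 9*ω/8 + 6/5): discriminant -1131/320, complex-conjugate roots (9/16) + ((1/80)*sqrt(5655))*i and (9/16) - ((1/80)*sqrt(5655))*i; poles of order 1, moduli (1/5)*sqrt(30) and (1/5)*sqrt(30).
Denominator factor (ω + 3/4)^3: pole of order 3 at -3/4, modulus 3/4.
The radius of convergence is the smallest modulus among the singular points: 3/4.
At the order-3 pole -3/4 set g(ω) = (ω - (-3/4))^3*f(ω) = -17/(16*(ω**2 - 9*ω/8 + 6/5)).
Order-3 pole: residue = g''(a)/2; g''(-3/4) = -12430400/24170571, so the residue is -6215200/24170571.
The factor ω**2 - 9*ω/8 + 6/5 splits as (ω - a)(ω - a') with a = (9/16) - ((1/80)*sqrt(5655))*i, a' = (9/16) + ((1/80)*sqrt(5655))*i. At the order-1 pole a set g(ω) = (ω - a)*f(ω) = [-17/(16*(ω + 3/4)**3)] / (ω - a').
Simple pole: residue = g(a) at a = (9/16) - ((1/80)*sqrt(5655))*i, which is (3107600/24170571) + ((523600/1012478363)*sqrt(5655))*i.
The factor ω**2 - 9*ω/8 + 6/5 splits as (ω - a)(ω - a') with a = (9/16) + ((1/80)*sqrt(5655))*i, a' = (9/16) - ((1/80)*sqrt(5655))*i. At the order-1 pole a set g(ω) = (ω - a)*f(ω) = [-17/(16*(ω + 3/4)**3)] / (ω - a').
Simple pole: residue = g(a) at a = (9/16) + ((1/80)*sqrt(5655))*i, which is (3107600/24170571) - ((523600/1012478363)*sqrt(5655))*i.
List the singular points by increasing real part (a conjugate pair: the negative imaginary part first).


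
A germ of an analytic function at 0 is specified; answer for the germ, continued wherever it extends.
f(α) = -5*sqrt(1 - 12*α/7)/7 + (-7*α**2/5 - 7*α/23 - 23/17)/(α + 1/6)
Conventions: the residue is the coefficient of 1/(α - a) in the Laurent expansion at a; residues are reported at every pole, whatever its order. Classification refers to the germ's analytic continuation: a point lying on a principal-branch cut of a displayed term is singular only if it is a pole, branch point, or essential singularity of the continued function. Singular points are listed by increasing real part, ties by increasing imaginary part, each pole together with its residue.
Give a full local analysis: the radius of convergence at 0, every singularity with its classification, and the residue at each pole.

Radius of convergence at 0: 1/6.
At -1/6: a pole of order 1; residue -94387/70380.
At 7/12: an algebraic (square-root) branch point.

Denominator factor (α + 1/6): pole of order 1 at -1/6, modulus 1/6.
Branch term (-5/7)*sqrt(1 - α/(7/12)): its argument vanishes at α = 7/12, a square-root branch point, modulus 7/12.
The radius of convergence is the smallest modulus among the singular points: 1/6.
The branch term is analytic at -1/6 and contributes nothing to the residue; only the rational part matters.
At the order-1 pole -1/6 set g(α) = (α - (-1/6))*(rational part) = -7*α**2/5 - 7*α/23 - 23/17.
Simple pole: residue = g(a) at a = -1/6, which is -94387/70380.
List the singular points by increasing real part (a conjugate pair: the negative imaginary part first).


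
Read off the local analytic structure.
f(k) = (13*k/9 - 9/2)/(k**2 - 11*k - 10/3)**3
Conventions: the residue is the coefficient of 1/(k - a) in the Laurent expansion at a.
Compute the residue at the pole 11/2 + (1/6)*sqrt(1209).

The residue is (6/2111317)*sqrt(1209).

The factor k**2 - 11*k - 10/3 splits as (k - a)(k - a') with a = 11/2 + (1/6)*sqrt(1209), a' = 11/2 - (1/6)*sqrt(1209). At the order-3 pole a set g(k) = (k - a)^3*f(k) = [13*k/9 - 9/2] / (k - a')^3.
Order-3 pole: residue = g''(a)/2; g''(11/2 + (1/6)*sqrt(1209)) = (12/2111317)*sqrt(1209), so the residue is (6/2111317)*sqrt(1209).


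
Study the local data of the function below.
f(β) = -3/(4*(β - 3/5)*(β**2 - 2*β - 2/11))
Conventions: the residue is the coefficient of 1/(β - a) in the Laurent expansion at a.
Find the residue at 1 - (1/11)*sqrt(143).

The factor β**2 - 2*β - 2/11 splits as (β - a)(β - a') with a = 1 - (1/11)*sqrt(143), a' = 1 + (1/11)*sqrt(143). At the order-1 pole a set g(β) = (β - a)*f(β) = [-3/(4*(β - 3/5))] / (β - a').
Simple pole: residue = g(a) at a = 1 - (1/11)*sqrt(143), which is -825/2248 - (165/14612)*sqrt(143).

The residue is -825/2248 - (165/14612)*sqrt(143).


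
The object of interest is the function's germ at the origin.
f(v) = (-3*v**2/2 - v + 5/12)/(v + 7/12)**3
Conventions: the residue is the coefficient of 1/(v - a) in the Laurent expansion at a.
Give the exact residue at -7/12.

The residue is -3/2.

At the order-3 pole -7/12 set g(v) = (v - (-7/12))^3*f(v) = -3*v**2/2 - v + 5/12.
Order-3 pole: residue = g''(a)/2; g''(-7/12) = -3, so the residue is -3/2.


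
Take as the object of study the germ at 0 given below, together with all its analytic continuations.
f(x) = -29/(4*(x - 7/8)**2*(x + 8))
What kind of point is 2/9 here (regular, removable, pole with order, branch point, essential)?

Denominator factors: x + 8 = 74/9 at x = 2/9; x - 7/8 = -47/72 at x = 2/9 — none vanishes.
So the germ continues analytically to 2/9.

The point is a regular point.


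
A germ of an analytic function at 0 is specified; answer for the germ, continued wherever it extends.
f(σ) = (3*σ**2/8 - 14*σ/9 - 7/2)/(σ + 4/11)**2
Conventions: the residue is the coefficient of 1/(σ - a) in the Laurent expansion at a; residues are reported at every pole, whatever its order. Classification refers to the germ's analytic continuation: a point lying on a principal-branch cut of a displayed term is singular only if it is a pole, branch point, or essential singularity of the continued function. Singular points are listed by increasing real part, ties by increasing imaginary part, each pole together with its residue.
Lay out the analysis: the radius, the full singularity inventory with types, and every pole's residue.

Radius of convergence at 0: 4/11.
At -4/11: a pole of order 2; residue -181/99.

Denominator factor (σ + 4/11)^2: pole of order 2 at -4/11, modulus 4/11.
The radius of convergence is the smallest modulus among the singular points: 4/11.
At the order-2 pole -4/11 set g(σ) = (σ - (-4/11))^2*f(σ) = 3*σ**2/8 - 14*σ/9 - 7/2.
Order-2 pole: residue = g'(a); g'(-4/11) = -181/99, so the residue is -181/99.


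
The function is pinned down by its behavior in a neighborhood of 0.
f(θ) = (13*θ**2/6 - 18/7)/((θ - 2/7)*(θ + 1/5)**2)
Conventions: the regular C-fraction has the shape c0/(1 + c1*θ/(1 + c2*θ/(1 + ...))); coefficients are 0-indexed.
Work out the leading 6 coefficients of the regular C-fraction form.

Taylor coefficients (expand at 0): a_0 = 225, a_1 = -2925/2, a_2 = 34700/3, a_3 = -420725/6, a_4 = 1330450/3, a_5 = -7715300/3.
c0 = a_0 = 225. Peel one level at a time: if S = 1 + c*θ/S' with S'(0) = 1, then c is the θ-coefficient of S and S' = c*θ/(S - 1).
S_1 = c0/f = 1 + (13/2)*θ + (-989/108)*θ^2 + ...; c1 = 13/2.
S_2 = c1*θ/(S_1 - 1) = 1 + (989/702)*θ + (1799197/123201)*θ^2 + ...; c2 = 989/702.
S_3 = c2*θ/(S_2 - 1) = 1 + (-3598394/347139)*θ + (2096519348/26409267)*θ^2 + ...; c3 = -3598394/347139.
S_4 = c3*θ/(S_3 - 1) = 1 + (13627375762/1779405833)*θ + (-32194675237725/3237109844809)*θ^2 + ...; c4 = 13627375762/1779405833.
S_5 = c4*θ/(S_4 - 1) = 1 + (4673025/3598394)*θ + ...; c5 = 4673025/3598394.

The regular C-fraction coefficients are [225, 13/2, 989/702, -3598394/347139, 13627375762/1779405833, 4673025/3598394].


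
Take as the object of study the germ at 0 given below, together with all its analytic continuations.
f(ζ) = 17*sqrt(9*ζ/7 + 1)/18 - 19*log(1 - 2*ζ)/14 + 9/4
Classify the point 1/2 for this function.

The point is a logarithmic branch point.

The term (-19/14)*log(1 - ζ/(1/2)) has argument 1 - 1/2/(1/2) = 0 at 1/2: a logarithmic (infinitely-sheeted) branch point; the remaining terms are analytic or single-valued there.


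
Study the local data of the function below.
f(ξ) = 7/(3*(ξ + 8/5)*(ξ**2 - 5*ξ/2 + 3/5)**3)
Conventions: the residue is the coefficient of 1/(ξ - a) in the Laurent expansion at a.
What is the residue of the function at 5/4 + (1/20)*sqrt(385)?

The residue is -109375/34412034 + (6347997375/748106148482)*sqrt(385).

The factor ξ**2 - 5*ξ/2 + 3/5 splits as (ξ - a)(ξ - a') with a = 5/4 + (1/20)*sqrt(385), a' = 5/4 - (1/20)*sqrt(385). At the order-3 pole a set g(ξ) = (ξ - a)^3*f(ξ) = [7/(3*(ξ + 8/5))] / (ξ - a')^3.
Order-3 pole: residue = g''(a)/2; g''(5/4 + (1/20)*sqrt(385)) = -109375/17206017 + (6347997375/374053074241)*sqrt(385), so the residue is -109375/34412034 + (6347997375/748106148482)*sqrt(385).


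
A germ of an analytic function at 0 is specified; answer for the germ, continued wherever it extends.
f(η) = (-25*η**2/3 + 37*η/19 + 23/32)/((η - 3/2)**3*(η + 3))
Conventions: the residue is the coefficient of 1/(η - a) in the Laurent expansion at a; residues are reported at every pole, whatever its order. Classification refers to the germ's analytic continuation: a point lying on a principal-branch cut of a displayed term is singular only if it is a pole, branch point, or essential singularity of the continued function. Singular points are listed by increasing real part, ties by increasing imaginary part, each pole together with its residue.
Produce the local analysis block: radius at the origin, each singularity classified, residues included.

Radius of convergence at 0: 3/2.
At -3: a pole of order 1; residue 48715/55404.
At 3/2: a pole of order 3; residue -48715/55404.

Denominator factor (η + 3): pole of order 1 at -3, modulus 3.
Denominator factor (η - 3/2)^3: pole of order 3 at 3/2, modulus 3/2.
The radius of convergence is the smallest modulus among the singular points: 3/2.
At the order-1 pole -3 set g(η) = (η - (-3))*f(η) = (-25*η**2/3 + 37*η/19 + 23/32)/(η - 3/2)**3.
Simple pole: residue = g(a) at a = -3, which is 48715/55404.
At the order-3 pole 3/2 set g(η) = (η - (3/2))^3*f(η) = (-25*η**2/3 + 37*η/19 + 23/32)/(η + 3).
Order-3 pole: residue = g''(a)/2; g''(3/2) = -48715/27702, so the residue is -48715/55404.
List the singular points by increasing real part (a conjugate pair: the negative imaginary part first).


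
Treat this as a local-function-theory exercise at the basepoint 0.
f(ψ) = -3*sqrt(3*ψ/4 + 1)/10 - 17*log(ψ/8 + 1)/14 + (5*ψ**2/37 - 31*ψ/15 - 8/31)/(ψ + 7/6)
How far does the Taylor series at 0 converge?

The radius of convergence is 7/6.

Denominator factor (ψ + 7/6): pole of order 1 at -7/6, modulus 7/6.
Branch term (-17/14)*log(1 - ψ/(-8)): its argument vanishes at ψ = -8, a logarithmic branch point, modulus 8.
Branch term (-3/10)*sqrt(1 - ψ/(-4/3)): its argument vanishes at ψ = -4/3, a square-root branch point, modulus 4/3.
The radius of convergence is the smallest modulus among the singular points: 7/6.


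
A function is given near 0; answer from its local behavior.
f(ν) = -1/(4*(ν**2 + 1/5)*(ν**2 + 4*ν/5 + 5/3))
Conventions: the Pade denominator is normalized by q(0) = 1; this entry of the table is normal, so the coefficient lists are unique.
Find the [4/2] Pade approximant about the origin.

Taylor coefficients needed (expand at 0): a_0 = -3/4, a_1 = 9/25, a_2 = 2517/625, a_3 = -33579/15625, a_4 = -31460583/1562500, a_5 = 106973874/9765625, a_6 = 24553926762/244140625.
Write the denominator as Q(ν) = 1 + q1*ν + q2*ν^2. Requiring Q*f - P = O(ν^7) with deg P <= 4 kills the coefficients of ν^5..ν^6 in Q*f:
  ν^5: a_5 + q1*a_4 + q2*a_3 = 0, i.e. 106973874/9765625 + (-31460583/1562500)*q1 + (-33579/15625)*q2 = 0.
  ν^6: a_6 + q1*a_5 + q2*a_4 = 0, i.e. 24553926762/244140625 + (106973874/9765625)*q1 + (-31460583/1562500)*q2 = 0.
Solving this linear system: q1 = 438696/42554575, q2 = 42559624/8510915.
The numerator is Q*f truncated at degree 4: P0 = a_0 = -3/4; P1 = a_1 + q1*a_0 = 599625/1702183; P2 = a_2 + q1*a_1 + q2*a_0 = 477405/1702183; P3 = a_3 + q1*a_2 + q2*a_1 = -523125/1702183; P4 = a_4 + q1*a_3 + q2*a_2 = -126225/6808732.

The Pade approximant has numerator coefficients [-3/4, 599625/1702183, 477405/1702183, -523125/1702183, -126225/6808732]; denominator coefficients [1, 438696/42554575, 42559624/8510915].


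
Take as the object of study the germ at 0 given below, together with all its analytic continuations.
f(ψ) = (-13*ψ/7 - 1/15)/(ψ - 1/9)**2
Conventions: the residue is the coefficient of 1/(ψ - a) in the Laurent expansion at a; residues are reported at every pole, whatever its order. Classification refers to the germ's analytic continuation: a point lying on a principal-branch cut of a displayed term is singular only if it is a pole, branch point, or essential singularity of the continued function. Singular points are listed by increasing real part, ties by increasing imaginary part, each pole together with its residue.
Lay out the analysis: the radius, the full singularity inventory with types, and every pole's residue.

Radius of convergence at 0: 1/9.
At 1/9: a pole of order 2; residue -13/7.

Denominator factor (ψ - 1/9)^2: pole of order 2 at 1/9, modulus 1/9.
The radius of convergence is the smallest modulus among the singular points: 1/9.
At the order-2 pole 1/9 set g(ψ) = (ψ - (1/9))^2*f(ψ) = -13*ψ/7 - 1/15.
Order-2 pole: residue = g'(a); g'(1/9) = -13/7, so the residue is -13/7.


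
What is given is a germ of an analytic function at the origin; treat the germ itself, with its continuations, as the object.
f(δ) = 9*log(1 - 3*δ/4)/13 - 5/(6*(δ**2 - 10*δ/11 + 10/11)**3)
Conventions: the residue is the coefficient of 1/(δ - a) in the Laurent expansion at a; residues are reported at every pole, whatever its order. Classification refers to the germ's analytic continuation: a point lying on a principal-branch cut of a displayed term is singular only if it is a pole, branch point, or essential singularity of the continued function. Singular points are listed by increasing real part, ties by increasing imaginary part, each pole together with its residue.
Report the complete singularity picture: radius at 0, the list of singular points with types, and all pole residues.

Radius of convergence at 0: (1/11)*sqrt(110).
At (5/11) - ((1/11)*sqrt(85))*i: a pole of order 3; residue -((161051/3930400)*sqrt(85))*i.
At (5/11) + ((1/11)*sqrt(85))*i: a pole of order 3; residue ((161051/3930400)*sqrt(85))*i.
At 4/3: a logarithmic branch point.

Denominator factor (δ**2 - 10*δ/11 + 10/11)^3: discriminant -340/121, complex-conjugate roots (5/11) + ((1/11)*sqrt(85))*i and (5/11) - ((1/11)*sqrt(85))*i; poles of order 3, moduli (1/11)*sqrt(110) and (1/11)*sqrt(110).
Branch term (9/13)*log(1 - δ/(4/3)): its argument vanishes at δ = 4/3, a logarithmic branch point, modulus 4/3.
The radius of convergence is the smallest modulus among the singular points: (1/11)*sqrt(110).
The branch term is analytic at (5/11) - ((1/11)*sqrt(85))*i and contributes nothing to the residue; only the rational part matters.
The factor δ**2 - 10*δ/11 + 10/11 splits as (δ - a)(δ - a') with a = (5/11) - ((1/11)*sqrt(85))*i, a' = (5/11) + ((1/11)*sqrt(85))*i. At the order-3 pole a set g(δ) = (δ - a)^3*(rational part) = [-5/6] / (δ - a')^3.
Order-3 pole: residue = g''(a)/2; g''((5/11) - ((1/11)*sqrt(85))*i) = -((161051/1965200)*sqrt(85))*i, so the residue is -((161051/3930400)*sqrt(85))*i.
The branch term is analytic at (5/11) + ((1/11)*sqrt(85))*i and contributes nothing to the residue; only the rational part matters.
The factor δ**2 - 10*δ/11 + 10/11 splits as (δ - a)(δ - a') with a = (5/11) + ((1/11)*sqrt(85))*i, a' = (5/11) - ((1/11)*sqrt(85))*i. At the order-3 pole a set g(δ) = (δ - a)^3*(rational part) = [-5/6] / (δ - a')^3.
Order-3 pole: residue = g''(a)/2; g''((5/11) + ((1/11)*sqrt(85))*i) = ((161051/1965200)*sqrt(85))*i, so the residue is ((161051/3930400)*sqrt(85))*i.
List the singular points by increasing real part (a conjugate pair: the negative imaginary part first).


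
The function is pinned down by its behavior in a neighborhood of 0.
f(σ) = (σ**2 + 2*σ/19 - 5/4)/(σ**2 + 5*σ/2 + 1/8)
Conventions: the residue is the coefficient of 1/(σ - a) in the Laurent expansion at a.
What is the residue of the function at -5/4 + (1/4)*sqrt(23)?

The residue is -91/76 + (123/874)*sqrt(23).

The factor σ**2 + 5*σ/2 + 1/8 splits as (σ - a)(σ - a') with a = -5/4 + (1/4)*sqrt(23), a' = -5/4 - (1/4)*sqrt(23). At the order-1 pole a set g(σ) = (σ - a)*f(σ) = [σ**2 + 2*σ/19 - 5/4] / (σ - a').
Simple pole: residue = g(a) at a = -5/4 + (1/4)*sqrt(23), which is -91/76 + (123/874)*sqrt(23).


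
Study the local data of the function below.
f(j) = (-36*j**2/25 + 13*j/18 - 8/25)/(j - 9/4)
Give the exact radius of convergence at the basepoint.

The radius of convergence is 9/4.

Denominator factor (j - 9/4): pole of order 1 at 9/4, modulus 9/4.
The radius of convergence is the smallest modulus among the singular points: 9/4.


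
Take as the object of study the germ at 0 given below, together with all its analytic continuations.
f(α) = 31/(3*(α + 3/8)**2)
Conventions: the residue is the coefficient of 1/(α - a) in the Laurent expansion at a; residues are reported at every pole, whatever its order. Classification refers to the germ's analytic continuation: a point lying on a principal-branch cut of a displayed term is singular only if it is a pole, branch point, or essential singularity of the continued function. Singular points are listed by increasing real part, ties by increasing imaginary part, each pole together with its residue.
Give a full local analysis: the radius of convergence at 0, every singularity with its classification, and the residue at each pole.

Radius of convergence at 0: 3/8.
At -3/8: a pole of order 2; residue 0.

Denominator factor (α + 3/8)^2: pole of order 2 at -3/8, modulus 3/8.
The radius of convergence is the smallest modulus among the singular points: 3/8.
At the order-2 pole -3/8 set g(α) = (α - (-3/8))^2*f(α) = 31/3.
Order-2 pole: residue = g'(a); g'(-3/8) = 0, so the residue is 0.


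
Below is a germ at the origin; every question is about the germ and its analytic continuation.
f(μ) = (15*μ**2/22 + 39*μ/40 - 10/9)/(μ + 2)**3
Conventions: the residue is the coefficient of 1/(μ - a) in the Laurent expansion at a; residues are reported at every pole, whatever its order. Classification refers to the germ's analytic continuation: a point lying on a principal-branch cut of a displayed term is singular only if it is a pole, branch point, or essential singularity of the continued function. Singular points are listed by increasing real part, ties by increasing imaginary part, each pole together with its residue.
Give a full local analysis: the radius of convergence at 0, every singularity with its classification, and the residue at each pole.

Denominator factor (μ + 2)^3: pole of order 3 at -2, modulus 2.
The radius of convergence is the smallest modulus among the singular points: 2.
At the order-3 pole -2 set g(μ) = (μ - (-2))^3*f(μ) = 15*μ**2/22 + 39*μ/40 - 10/9.
Order-3 pole: residue = g''(a)/2; g''(-2) = 15/11, so the residue is 15/22.

Radius of convergence at 0: 2.
At -2: a pole of order 3; residue 15/22.


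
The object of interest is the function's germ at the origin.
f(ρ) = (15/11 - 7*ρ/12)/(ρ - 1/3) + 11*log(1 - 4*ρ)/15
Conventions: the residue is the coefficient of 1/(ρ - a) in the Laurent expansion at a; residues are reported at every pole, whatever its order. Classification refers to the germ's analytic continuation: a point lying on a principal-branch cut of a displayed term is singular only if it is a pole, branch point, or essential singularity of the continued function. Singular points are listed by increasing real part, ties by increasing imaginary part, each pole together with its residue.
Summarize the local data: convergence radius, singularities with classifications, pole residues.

Denominator factor (ρ - 1/3): pole of order 1 at 1/3, modulus 1/3.
Branch term (11/15)*log(1 - ρ/(1/4)): its argument vanishes at ρ = 1/4, a logarithmic branch point, modulus 1/4.
The radius of convergence is the smallest modulus among the singular points: 1/4.
The branch term is analytic at 1/3 and contributes nothing to the residue; only the rational part matters.
At the order-1 pole 1/3 set g(ρ) = (ρ - (1/3))*(rational part) = 15/11 - 7*ρ/12.
Simple pole: residue = g(a) at a = 1/3, which is 463/396.
List the singular points by increasing real part (a conjugate pair: the negative imaginary part first).

Radius of convergence at 0: 1/4.
At 1/4: a logarithmic branch point.
At 1/3: a pole of order 1; residue 463/396.


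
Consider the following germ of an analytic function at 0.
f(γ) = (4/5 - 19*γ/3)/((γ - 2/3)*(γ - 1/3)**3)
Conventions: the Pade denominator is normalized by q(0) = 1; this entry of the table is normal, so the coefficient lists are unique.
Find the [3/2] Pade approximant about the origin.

The Pade approximant has numerator coefficients [162/5, -99617229/555650, -278578521/555650, -182340153/277825]; denominator coefficients [1, -902007/111130, 1048464/55565].

Taylor coefficients needed (expand at 0): a_0 = 162/5, a_1 = 837/10, a_2 = -8667/20, a_3 = -230121/40, a_4 = -3081483/80, a_5 = -32654097/160.
Write the denominator as Q(γ) = 1 + q1*γ + q2*γ^2. Requiring Q*f - P = O(γ^6) with deg P <= 3 kills the coefficients of γ^4..γ^5 in Q*f:
  γ^4: a_4 + q1*a_3 + q2*a_2 = 0, i.e. -3081483/80 + (-230121/40)*q1 + (-8667/20)*q2 = 0.
  γ^5: a_5 + q1*a_4 + q2*a_3 = 0, i.e. -32654097/160 + (-3081483/80)*q1 + (-230121/40)*q2 = 0.
Solving this linear system: q1 = -902007/111130, q2 = 1048464/55565.
The numerator is Q*f truncated at degree 3: P0 = a_0 = 162/5; P1 = a_1 + q1*a_0 = -99617229/555650; P2 = a_2 + q1*a_1 + q2*a_0 = -278578521/555650; P3 = a_3 + q1*a_2 + q2*a_1 = -182340153/277825.


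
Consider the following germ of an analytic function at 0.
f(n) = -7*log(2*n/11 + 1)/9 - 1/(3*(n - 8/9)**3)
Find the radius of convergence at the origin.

The radius of convergence is 8/9.

Denominator factor (n - 8/9)^3: pole of order 3 at 8/9, modulus 8/9.
Branch term (-7/9)*log(1 - n/(-11/2)): its argument vanishes at n = -11/2, a logarithmic branch point, modulus 11/2.
The radius of convergence is the smallest modulus among the singular points: 8/9.


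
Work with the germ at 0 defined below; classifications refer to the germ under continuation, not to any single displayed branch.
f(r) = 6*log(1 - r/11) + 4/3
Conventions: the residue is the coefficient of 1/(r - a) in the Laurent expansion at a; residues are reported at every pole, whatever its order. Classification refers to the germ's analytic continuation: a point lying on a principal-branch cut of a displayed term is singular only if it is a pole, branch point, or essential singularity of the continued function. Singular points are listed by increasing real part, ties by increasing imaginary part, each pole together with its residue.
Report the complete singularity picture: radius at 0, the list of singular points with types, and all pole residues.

Radius of convergence at 0: 11.
At 11: a logarithmic branch point.

Branch term (6)*log(1 - r/(11)): its argument vanishes at r = 11, a logarithmic branch point, modulus 11.
The radius of convergence is the smallest modulus among the singular points: 11.


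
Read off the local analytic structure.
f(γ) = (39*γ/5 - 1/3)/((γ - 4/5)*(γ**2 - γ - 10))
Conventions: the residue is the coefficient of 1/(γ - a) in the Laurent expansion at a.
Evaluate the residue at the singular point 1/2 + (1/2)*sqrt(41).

The factor γ**2 - γ - 10 splits as (γ - a)(γ - a') with a = 1/2 + (1/2)*sqrt(41), a' = 1/2 - (1/2)*sqrt(41). At the order-1 pole a set g(γ) = (γ - a)*f(γ) = [(39*γ/5 - 1/3)/(γ - 4/5)] / (γ - a').
Simple pole: residue = g(a) at a = 1/2 + (1/2)*sqrt(41), which is 443/1524 + (4051/20828)*sqrt(41).

The residue is 443/1524 + (4051/20828)*sqrt(41).


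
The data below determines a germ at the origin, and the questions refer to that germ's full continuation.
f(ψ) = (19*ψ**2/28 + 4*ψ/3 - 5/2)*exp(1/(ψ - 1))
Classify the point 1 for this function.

The exponent 1/(ψ - (1)) has a pole at 1, so exp(1/(ψ - (1))) takes every nonzero value near it: an essential singularity (not a pole of any order).

The point is an essential singularity.


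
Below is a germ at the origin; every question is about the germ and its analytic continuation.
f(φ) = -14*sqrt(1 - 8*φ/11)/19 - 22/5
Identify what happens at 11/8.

The term (-14/19)*sqrt(1 - φ/(11/8)) has argument 1 - 11/8/(11/8) = 0 at 11/8: a square-root (algebraic, two-sheeted) branch point; the remaining terms are analytic or single-valued there.

The point is an algebraic (square-root) branch point.


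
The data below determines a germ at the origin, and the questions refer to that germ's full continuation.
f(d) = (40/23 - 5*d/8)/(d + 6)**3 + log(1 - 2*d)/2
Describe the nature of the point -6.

The denominator factor d + 6 vanishes at -6 and appears to the power 3; the numerator there equals 505/92, nonzero, and no other factor vanishes.
The branch terms are analytic at this point.
Hence a pole whose order is the multiplicity, 3.

The point is a pole of order 3.


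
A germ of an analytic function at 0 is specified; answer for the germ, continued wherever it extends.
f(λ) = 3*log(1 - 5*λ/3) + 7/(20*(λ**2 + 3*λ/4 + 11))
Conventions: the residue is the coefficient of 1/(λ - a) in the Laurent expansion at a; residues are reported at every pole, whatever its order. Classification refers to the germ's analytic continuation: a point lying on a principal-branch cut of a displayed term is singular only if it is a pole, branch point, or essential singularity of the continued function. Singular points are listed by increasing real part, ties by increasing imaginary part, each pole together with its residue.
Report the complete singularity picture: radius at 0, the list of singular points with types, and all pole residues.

Denominator factor (λ**2 + 3*λ/4 + 11): discriminant -695/16, complex-conjugate roots (-3/8) + ((1/8)*sqrt(695))*i and (-3/8) - ((1/8)*sqrt(695))*i; poles of order 1, moduli sqrt(11) and sqrt(11).
Branch term (3)*log(1 - λ/(3/5)): its argument vanishes at λ = 3/5, a logarithmic branch point, modulus 3/5.
The radius of convergence is the smallest modulus among the singular points: 3/5.
The branch term is analytic at (-3/8) - ((1/8)*sqrt(695))*i and contributes nothing to the residue; only the rational part matters.
The factor λ**2 + 3*λ/4 + 11 splits as (λ - a)(λ - a') with a = (-3/8) - ((1/8)*sqrt(695))*i, a' = (-3/8) + ((1/8)*sqrt(695))*i. At the order-1 pole a set g(λ) = (λ - a)*(rational part) = [7/20] / (λ - a').
Simple pole: residue = g(a) at a = (-3/8) - ((1/8)*sqrt(695))*i, which is ((7/3475)*sqrt(695))*i.
The branch term is analytic at (-3/8) + ((1/8)*sqrt(695))*i and contributes nothing to the residue; only the rational part matters.
The factor λ**2 + 3*λ/4 + 11 splits as (λ - a)(λ - a') with a = (-3/8) + ((1/8)*sqrt(695))*i, a' = (-3/8) - ((1/8)*sqrt(695))*i. At the order-1 pole a set g(λ) = (λ - a)*(rational part) = [7/20] / (λ - a').
Simple pole: residue = g(a) at a = (-3/8) + ((1/8)*sqrt(695))*i, which is -((7/3475)*sqrt(695))*i.
List the singular points by increasing real part (a conjugate pair: the negative imaginary part first).

Radius of convergence at 0: 3/5.
At (-3/8) - ((1/8)*sqrt(695))*i: a pole of order 1; residue ((7/3475)*sqrt(695))*i.
At (-3/8) + ((1/8)*sqrt(695))*i: a pole of order 1; residue -((7/3475)*sqrt(695))*i.
At 3/5: a logarithmic branch point.


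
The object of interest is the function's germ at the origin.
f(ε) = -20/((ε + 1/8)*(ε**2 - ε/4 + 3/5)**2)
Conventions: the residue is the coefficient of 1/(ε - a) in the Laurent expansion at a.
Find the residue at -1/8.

At the order-1 pole -1/8 set g(ε) = (ε - (-1/8))*f(ε) = -20/(ε**2 - ε/4 + 3/5)**2.
Simple pole: residue = g(a) at a = -1/8, which is -2048000/42849.

The residue is -2048000/42849.


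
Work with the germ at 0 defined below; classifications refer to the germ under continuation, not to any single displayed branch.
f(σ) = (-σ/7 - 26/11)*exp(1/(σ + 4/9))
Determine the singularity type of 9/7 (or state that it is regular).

There is no denominator, hence no pole anywhere.
The essential point of exp(1/(σ - (-4/9))) is -4/9, not 9/7.
So the germ continues analytically to 9/7.

The point is a regular point.


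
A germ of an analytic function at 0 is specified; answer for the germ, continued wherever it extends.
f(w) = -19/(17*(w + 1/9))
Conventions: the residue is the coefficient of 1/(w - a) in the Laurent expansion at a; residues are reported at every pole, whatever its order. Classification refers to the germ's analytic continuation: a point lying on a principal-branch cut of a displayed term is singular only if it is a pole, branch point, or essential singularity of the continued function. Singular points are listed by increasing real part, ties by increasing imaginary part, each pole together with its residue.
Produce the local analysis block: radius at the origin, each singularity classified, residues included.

Denominator factor (w + 1/9): pole of order 1 at -1/9, modulus 1/9.
The radius of convergence is the smallest modulus among the singular points: 1/9.
At the order-1 pole -1/9 set g(w) = (w - (-1/9))*f(w) = -19/17.
Simple pole: residue = g(a) at a = -1/9, which is -19/17.

Radius of convergence at 0: 1/9.
At -1/9: a pole of order 1; residue -19/17.


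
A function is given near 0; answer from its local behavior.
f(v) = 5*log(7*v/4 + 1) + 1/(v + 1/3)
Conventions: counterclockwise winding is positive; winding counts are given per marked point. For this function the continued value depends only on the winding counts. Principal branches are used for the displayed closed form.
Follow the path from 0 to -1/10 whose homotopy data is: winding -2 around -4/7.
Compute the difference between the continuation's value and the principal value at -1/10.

Continued minus principal equals -(20)*pi*i.

The rational part is single-valued and drops out of the difference; each branch term changes only by its own monodromy.
(5)*log(1 - v/(-4/7)): each positive loop around -4/7 adds 2*pi*i to the log, so winding -2 contributes (5)*(-2)*2*pi*i = -(20)*pi*i.
Summing the contributions at v = -1/10 gives -(20)*pi*i.


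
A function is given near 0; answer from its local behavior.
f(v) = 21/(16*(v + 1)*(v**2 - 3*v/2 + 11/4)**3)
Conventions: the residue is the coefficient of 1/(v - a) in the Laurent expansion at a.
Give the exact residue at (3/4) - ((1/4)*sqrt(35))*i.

The residue is (-2/441) + ((218/55125)*sqrt(35))*i.


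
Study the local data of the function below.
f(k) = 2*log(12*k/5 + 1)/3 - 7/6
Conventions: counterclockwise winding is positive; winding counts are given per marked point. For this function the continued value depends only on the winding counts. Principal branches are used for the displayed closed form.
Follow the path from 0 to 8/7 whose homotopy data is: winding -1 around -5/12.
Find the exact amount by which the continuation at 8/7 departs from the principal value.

The rational part is single-valued and drops out of the difference; each branch term changes only by its own monodromy.
(2/3)*log(1 - k/(-5/12)): each positive loop around -5/12 adds 2*pi*i to the log, so winding -1 contributes (2/3)*(-1)*2*pi*i = -(4/3)*pi*i.
Summing the contributions at k = 8/7 gives -(4/3)*pi*i.

Continued minus principal equals -(4/3)*pi*i.


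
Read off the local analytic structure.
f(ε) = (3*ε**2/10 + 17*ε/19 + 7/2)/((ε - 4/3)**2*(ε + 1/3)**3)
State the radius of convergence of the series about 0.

Denominator factor (ε - 4/3)^2: pole of order 2 at 4/3, modulus 4/3.
Denominator factor (ε + 1/3)^3: pole of order 3 at -1/3, modulus 1/3.
The radius of convergence is the smallest modulus among the singular points: 1/3.

The radius of convergence is 1/3.


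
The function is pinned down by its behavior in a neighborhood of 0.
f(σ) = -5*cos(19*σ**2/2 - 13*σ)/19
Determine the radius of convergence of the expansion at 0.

The factor cos(19*σ**2/2 - 13*σ) is entire and contributes no finite singular point.
The polynomial part has no poles.
No finite singular points: the Taylor series at 0 converges everywhere.

The radius of convergence is infinite.


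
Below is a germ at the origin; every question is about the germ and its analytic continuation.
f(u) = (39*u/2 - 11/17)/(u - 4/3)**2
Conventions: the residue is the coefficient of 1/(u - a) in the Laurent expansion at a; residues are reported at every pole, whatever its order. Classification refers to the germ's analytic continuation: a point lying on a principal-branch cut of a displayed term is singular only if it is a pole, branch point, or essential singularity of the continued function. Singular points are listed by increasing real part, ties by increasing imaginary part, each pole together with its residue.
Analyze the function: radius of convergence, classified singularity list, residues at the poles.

Radius of convergence at 0: 4/3.
At 4/3: a pole of order 2; residue 39/2.

Denominator factor (u - 4/3)^2: pole of order 2 at 4/3, modulus 4/3.
The radius of convergence is the smallest modulus among the singular points: 4/3.
At the order-2 pole 4/3 set g(u) = (u - (4/3))^2*f(u) = 39*u/2 - 11/17.
Order-2 pole: residue = g'(a); g'(4/3) = 39/2, so the residue is 39/2.


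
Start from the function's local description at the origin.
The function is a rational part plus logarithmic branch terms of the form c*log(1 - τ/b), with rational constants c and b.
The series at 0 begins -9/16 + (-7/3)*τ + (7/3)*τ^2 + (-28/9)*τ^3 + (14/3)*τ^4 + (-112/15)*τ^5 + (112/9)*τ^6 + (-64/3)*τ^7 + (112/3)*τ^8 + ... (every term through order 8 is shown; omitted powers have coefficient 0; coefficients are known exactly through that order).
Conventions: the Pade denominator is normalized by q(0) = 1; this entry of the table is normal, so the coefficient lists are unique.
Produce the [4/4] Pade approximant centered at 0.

Taylor coefficients needed (read off): a_0 = -9/16, a_1 = -7/3, a_2 = 7/3, a_3 = -28/9, a_4 = 14/3, a_5 = -112/15, a_6 = 112/9, a_7 = -64/3, a_8 = 112/3.
Write the denominator as Q(τ) = 1 + q1*τ + q2*τ^2 + q3*τ^3 + q4*τ^4. Requiring Q*f - P = O(τ^9) with deg P <= 4 kills the coefficients of τ^5..τ^8 in Q*f:
  τ^5: a_5 + q1*a_4 + q2*a_3 + q3*a_2 + q4*a_1 = 0, i.e. -112/15 + (14/3)*q1 + (-28/9)*q2 + (7/3)*q3 + (-7/3)*q4 = 0.
  τ^6: a_6 + q1*a_5 + q2*a_4 + q3*a_3 + q4*a_2 = 0, i.e. 112/9 + (-112/15)*q1 + (14/3)*q2 + (-28/9)*q3 + (7/3)*q4 = 0.
  τ^7: a_7 + q1*a_6 + q2*a_5 + q3*a_4 + q4*a_3 = 0, i.e. -64/3 + (112/9)*q1 + (-112/15)*q2 + (14/3)*q3 + (-28/9)*q4 = 0.
  τ^8: a_8 + q1*a_7 + q2*a_6 + q3*a_5 + q4*a_4 = 0, i.e. 112/3 + (-64/3)*q1 + (112/9)*q2 + (-112/15)*q3 + (14/3)*q4 = 0.
Solving this linear system: q1 = 4, q2 = 36/7, q3 = 16/7, q4 = 8/35.
The numerator is Q*f truncated at degree 4: P0 = a_0 = -9/16; P1 = a_1 + q1*a_0 = -55/12; P2 = a_2 + q1*a_1 + q2*a_0 = -277/28; P3 = a_3 + q1*a_2 + q2*a_1 + q3*a_0 = -445/63; P4 = a_4 + q1*a_3 + q2*a_2 + q3*a_1 + q4*a_0 = -781/630.

The Pade approximant has numerator coefficients [-9/16, -55/12, -277/28, -445/63, -781/630]; denominator coefficients [1, 4, 36/7, 16/7, 8/35].
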